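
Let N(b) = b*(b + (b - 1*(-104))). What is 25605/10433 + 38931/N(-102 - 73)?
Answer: 502820791/149713550 ≈ 3.3586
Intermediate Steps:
N(b) = b*(104 + 2*b) (N(b) = b*(b + (b + 104)) = b*(b + (104 + b)) = b*(104 + 2*b))
25605/10433 + 38931/N(-102 - 73) = 25605/10433 + 38931/((2*(-102 - 73)*(52 + (-102 - 73)))) = 25605*(1/10433) + 38931/((2*(-175)*(52 - 175))) = 25605/10433 + 38931/((2*(-175)*(-123))) = 25605/10433 + 38931/43050 = 25605/10433 + 38931*(1/43050) = 25605/10433 + 12977/14350 = 502820791/149713550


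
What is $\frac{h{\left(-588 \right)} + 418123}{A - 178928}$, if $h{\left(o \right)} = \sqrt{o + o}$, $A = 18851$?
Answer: $- \frac{418123}{160077} - \frac{14 i \sqrt{6}}{160077} \approx -2.612 - 0.00021423 i$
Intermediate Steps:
$h{\left(o \right)} = \sqrt{2} \sqrt{o}$ ($h{\left(o \right)} = \sqrt{2 o} = \sqrt{2} \sqrt{o}$)
$\frac{h{\left(-588 \right)} + 418123}{A - 178928} = \frac{\sqrt{2} \sqrt{-588} + 418123}{18851 - 178928} = \frac{\sqrt{2} \cdot 14 i \sqrt{3} + 418123}{-160077} = \left(14 i \sqrt{6} + 418123\right) \left(- \frac{1}{160077}\right) = \left(418123 + 14 i \sqrt{6}\right) \left(- \frac{1}{160077}\right) = - \frac{418123}{160077} - \frac{14 i \sqrt{6}}{160077}$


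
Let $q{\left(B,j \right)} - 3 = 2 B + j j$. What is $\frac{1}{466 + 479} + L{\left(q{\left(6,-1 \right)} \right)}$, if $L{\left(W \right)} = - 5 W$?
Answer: $- \frac{75599}{945} \approx -79.999$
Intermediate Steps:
$q{\left(B,j \right)} = 3 + j^{2} + 2 B$ ($q{\left(B,j \right)} = 3 + \left(2 B + j j\right) = 3 + \left(2 B + j^{2}\right) = 3 + \left(j^{2} + 2 B\right) = 3 + j^{2} + 2 B$)
$\frac{1}{466 + 479} + L{\left(q{\left(6,-1 \right)} \right)} = \frac{1}{466 + 479} - 5 \left(3 + \left(-1\right)^{2} + 2 \cdot 6\right) = \frac{1}{945} - 5 \left(3 + 1 + 12\right) = \frac{1}{945} - 80 = - \frac{75599}{945}$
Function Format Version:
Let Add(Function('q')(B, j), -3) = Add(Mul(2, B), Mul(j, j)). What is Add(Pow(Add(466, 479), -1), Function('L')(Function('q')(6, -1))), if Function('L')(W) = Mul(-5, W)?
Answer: Rational(-75599, 945) ≈ -79.999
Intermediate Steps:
Function('q')(B, j) = Add(3, Pow(j, 2), Mul(2, B)) (Function('q')(B, j) = Add(3, Add(Mul(2, B), Mul(j, j))) = Add(3, Add(Mul(2, B), Pow(j, 2))) = Add(3, Add(Pow(j, 2), Mul(2, B))) = Add(3, Pow(j, 2), Mul(2, B)))
Add(Pow(Add(466, 479), -1), Function('L')(Function('q')(6, -1))) = Add(Pow(Add(466, 479), -1), Mul(-5, Add(3, Pow(-1, 2), Mul(2, 6)))) = Add(Pow(945, -1), Mul(-5, Add(3, 1, 12))) = Add(Rational(1, 945), Mul(-5, 16)) = Add(Rational(1, 945), -80) = Rational(-75599, 945)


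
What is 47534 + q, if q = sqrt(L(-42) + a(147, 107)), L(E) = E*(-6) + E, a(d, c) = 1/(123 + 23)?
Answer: 47534 + sqrt(4476506)/146 ≈ 47549.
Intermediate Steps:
a(d, c) = 1/146
L(E) = -5*E (L(E) = -6*E + E = -5*E)
q = sqrt(4476506)/146 (q = sqrt(-5*(-42) + 1/146) = sqrt(210 + 1/146) = sqrt(30661/146) = sqrt(4476506)/146 ≈ 14.492)
47534 + q = 47534 + sqrt(4476506)/146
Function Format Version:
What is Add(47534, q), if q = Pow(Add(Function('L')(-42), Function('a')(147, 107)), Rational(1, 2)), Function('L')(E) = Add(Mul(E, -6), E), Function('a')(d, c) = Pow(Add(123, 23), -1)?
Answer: Add(47534, Mul(Rational(1, 146), Pow(4476506, Rational(1, 2)))) ≈ 47549.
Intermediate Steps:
Function('a')(d, c) = Rational(1, 146) (Function('a')(d, c) = Pow(146, -1) = Rational(1, 146))
Function('L')(E) = Mul(-5, E) (Function('L')(E) = Add(Mul(-6, E), E) = Mul(-5, E))
q = Mul(Rational(1, 146), Pow(4476506, Rational(1, 2))) (q = Pow(Add(Mul(-5, -42), Rational(1, 146)), Rational(1, 2)) = Pow(Add(210, Rational(1, 146)), Rational(1, 2)) = Pow(Rational(30661, 146), Rational(1, 2)) = Mul(Rational(1, 146), Pow(4476506, Rational(1, 2))) ≈ 14.492)
Add(47534, q) = Add(47534, Mul(Rational(1, 146), Pow(4476506, Rational(1, 2))))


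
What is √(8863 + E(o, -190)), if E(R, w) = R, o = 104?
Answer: 7*√183 ≈ 94.694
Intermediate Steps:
√(8863 + E(o, -190)) = √(8863 + 104) = √8967 = 7*√183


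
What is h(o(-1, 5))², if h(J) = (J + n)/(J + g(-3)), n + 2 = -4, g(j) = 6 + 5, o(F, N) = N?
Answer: 1/256 ≈ 0.0039063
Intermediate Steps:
g(j) = 11
n = -6 (n = -2 - 4 = -6)
h(J) = (-6 + J)/(11 + J) (h(J) = (J - 6)/(J + 11) = (-6 + J)/(11 + J))
h(o(-1, 5))² = ((-6 + 5)/(11 + 5))² = (-1/16)² = 1/256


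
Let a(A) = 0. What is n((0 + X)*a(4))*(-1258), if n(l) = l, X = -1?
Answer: 0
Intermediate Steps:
n((0 + X)*a(4))*(-1258) = ((0 - 1)*0)*(-1258) = -1*0*(-1258) = 0*(-1258) = 0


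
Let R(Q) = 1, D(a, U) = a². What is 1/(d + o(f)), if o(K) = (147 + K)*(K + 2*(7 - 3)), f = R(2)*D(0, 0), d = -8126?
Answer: -1/6950 ≈ -0.00014388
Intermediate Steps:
f = 0 (f = 1*0² = 1*0 = 0)
o(K) = (8 + K)*(147 + K) (o(K) = (147 + K)*(K + 2*4) = (147 + K)*(K + 8) = (147 + K)*(8 + K) = (8 + K)*(147 + K))
1/(d + o(f)) = 1/(-8126 + (1176 + 0² + 155*0)) = 1/(-8126 + (1176 + 0 + 0)) = 1/(-8126 + 1176) = 1/(-6950) = -1/6950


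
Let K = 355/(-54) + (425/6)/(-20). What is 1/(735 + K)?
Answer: 216/156575 ≈ 0.0013795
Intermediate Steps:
K = -2185/216 (K = 355*(-1/54) + (425*(1/6))*(-1/20) = -355/54 + (425/6)*(-1/20) = -355/54 - 85/24 = -2185/216 ≈ -10.116)
1/(735 + K) = 1/(735 - 2185/216) = 1/(156575/216) = 216/156575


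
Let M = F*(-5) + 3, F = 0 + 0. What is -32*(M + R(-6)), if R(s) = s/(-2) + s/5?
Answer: -768/5 ≈ -153.60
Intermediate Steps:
F = 0
R(s) = -3*s/10 (R(s) = s*(-½) + s*(⅕) = -s/2 + s/5 = -3*s/10)
M = 3 (M = 0*(-5) + 3 = 0 + 3 = 3)
-32*(M + R(-6)) = -32*(3 - 3/10*(-6)) = -32*(3 + 9/5) = -32*24/5 = -768/5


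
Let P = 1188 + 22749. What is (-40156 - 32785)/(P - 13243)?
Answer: -72941/10694 ≈ -6.8207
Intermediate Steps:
P = 23937
(-40156 - 32785)/(P - 13243) = (-40156 - 32785)/(23937 - 13243) = -72941/10694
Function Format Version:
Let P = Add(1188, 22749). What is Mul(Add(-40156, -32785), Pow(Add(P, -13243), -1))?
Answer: Rational(-72941, 10694) ≈ -6.8207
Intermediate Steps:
P = 23937
Mul(Add(-40156, -32785), Pow(Add(P, -13243), -1)) = Mul(Add(-40156, -32785), Pow(Add(23937, -13243), -1)) = Mul(-72941, Pow(10694, -1)) = Mul(-72941, Rational(1, 10694)) = Rational(-72941, 10694)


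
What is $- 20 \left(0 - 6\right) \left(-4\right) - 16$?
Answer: $-496$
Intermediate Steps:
$- 20 \left(0 - 6\right) \left(-4\right) - 16 = - 20 \left(\left(-6\right) \left(-4\right)\right) - 16 = \left(-20\right) 24 - 16 = -480 - 16 = -496$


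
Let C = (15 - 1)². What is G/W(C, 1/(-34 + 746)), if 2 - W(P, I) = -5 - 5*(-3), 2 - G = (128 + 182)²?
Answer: 48049/4 ≈ 12012.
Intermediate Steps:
C = 196 (C = 14² = 196)
G = -96098 (G = 2 - (128 + 182)² = 2 - 1*310² = 2 - 1*96100 = 2 - 96100 = -96098)
W(P, I) = -8 (W(P, I) = 2 - (-5 - 5*(-3)) = 2 - (-5 + 15) = 2 - 1*10 = 2 - 10 = -8)
G/W(C, 1/(-34 + 746)) = -96098/(-8) = -96098*(-⅛) = 48049/4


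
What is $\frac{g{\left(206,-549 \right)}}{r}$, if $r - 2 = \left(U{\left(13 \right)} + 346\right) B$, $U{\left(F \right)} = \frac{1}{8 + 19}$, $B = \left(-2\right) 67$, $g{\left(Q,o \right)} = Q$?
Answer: $- \frac{2781}{625954} \approx -0.0044428$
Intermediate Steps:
$B = -134$
$U{\left(F \right)} = \frac{1}{27}$
$r = - \frac{1251908}{27}$ ($r = 2 + \left(\frac{1}{27} + 346\right) \left(-134\right) = 2 + \frac{9343}{27} \left(-134\right) = 2 - \frac{1251962}{27} = - \frac{1251908}{27} \approx -46367.0$)
$\frac{g{\left(206,-549 \right)}}{r} = \frac{206}{- \frac{1251908}{27}} = 206 \left(- \frac{27}{1251908}\right) = - \frac{2781}{625954}$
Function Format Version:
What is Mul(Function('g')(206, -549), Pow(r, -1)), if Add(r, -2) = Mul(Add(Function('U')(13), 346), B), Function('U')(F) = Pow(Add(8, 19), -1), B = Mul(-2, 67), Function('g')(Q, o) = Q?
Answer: Rational(-2781, 625954) ≈ -0.0044428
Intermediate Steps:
B = -134
Function('U')(F) = Rational(1, 27) (Function('U')(F) = Pow(27, -1) = Rational(1, 27))
r = Rational(-1251908, 27) (r = Add(2, Mul(Add(Rational(1, 27), 346), -134)) = Add(2, Mul(Rational(9343, 27), -134)) = Add(2, Rational(-1251962, 27)) = Rational(-1251908, 27) ≈ -46367.)
Mul(Function('g')(206, -549), Pow(r, -1)) = Mul(206, Pow(Rational(-1251908, 27), -1)) = Mul(206, Rational(-27, 1251908)) = Rational(-2781, 625954)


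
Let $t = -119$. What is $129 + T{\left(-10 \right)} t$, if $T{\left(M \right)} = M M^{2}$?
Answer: $119129$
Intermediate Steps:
$T{\left(M \right)} = M^{3}$
$129 + T{\left(-10 \right)} t = 129 + \left(-10\right)^{3} \left(-119\right) = 129 - -119000 = 129 + 119000 = 119129$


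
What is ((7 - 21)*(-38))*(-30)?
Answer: -15960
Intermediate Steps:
((7 - 21)*(-38))*(-30) = -14*(-38)*(-30) = 532*(-30) = -15960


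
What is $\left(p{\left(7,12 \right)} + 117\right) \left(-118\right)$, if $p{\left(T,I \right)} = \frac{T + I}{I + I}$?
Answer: $- \frac{166793}{12} \approx -13899.0$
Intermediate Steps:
$p{\left(T,I \right)} = \frac{I + T}{2 I}$
$\left(p{\left(7,12 \right)} + 117\right) \left(-118\right) = \left(\frac{12 + 7}{2 \cdot 12} + 117\right) \left(-118\right) = \left(\frac{1}{2} \cdot \frac{1}{12} \cdot 19 + 117\right) \left(-118\right) = \left(\frac{19}{24} + 117\right) \left(-118\right) = \frac{2827}{24} \left(-118\right) = - \frac{166793}{12}$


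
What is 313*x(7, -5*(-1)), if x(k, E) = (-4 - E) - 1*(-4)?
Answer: -1565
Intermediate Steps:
x(k, E) = -E (x(k, E) = (-4 - E) + 4 = -E)
313*x(7, -5*(-1)) = 313*(-(-5)*(-1)) = 313*(-1*5) = 313*(-5) = -1565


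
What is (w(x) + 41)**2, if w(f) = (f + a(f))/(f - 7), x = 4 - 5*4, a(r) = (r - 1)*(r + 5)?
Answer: 595984/529 ≈ 1126.6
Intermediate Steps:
a(r) = (-1 + r)*(5 + r)
x = -16 (x = 4 - 20 = -16)
w(f) = (-5 + f**2 + 5*f)/(-7 + f) (w(f) = (f + (-5 + f**2 + 4*f))/(f - 7) = (-5 + f**2 + 5*f)/(-7 + f))
(w(x) + 41)**2 = ((-5 + (-16)**2 + 5*(-16))/(-7 - 16) + 41)**2 = ((-5 + 256 - 80)/(-23) + 41)**2 = (-1/23*171 + 41)**2 = (-171/23 + 41)**2 = (772/23)**2 = 595984/529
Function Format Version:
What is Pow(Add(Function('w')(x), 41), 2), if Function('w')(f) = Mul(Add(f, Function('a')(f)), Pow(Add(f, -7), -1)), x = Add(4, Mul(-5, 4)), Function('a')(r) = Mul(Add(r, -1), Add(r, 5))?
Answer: Rational(595984, 529) ≈ 1126.6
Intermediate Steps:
Function('a')(r) = Mul(Add(-1, r), Add(5, r))
x = -16 (x = Add(4, -20) = -16)
Function('w')(f) = Mul(Pow(Add(-7, f), -1), Add(-5, Pow(f, 2), Mul(5, f))) (Function('w')(f) = Mul(Add(f, Add(-5, Pow(f, 2), Mul(4, f))), Pow(Add(f, -7), -1)) = Mul(Add(-5, Pow(f, 2), Mul(5, f)), Pow(Add(-7, f), -1)) = Mul(Pow(Add(-7, f), -1), Add(-5, Pow(f, 2), Mul(5, f))))
Pow(Add(Function('w')(x), 41), 2) = Pow(Add(Mul(Pow(Add(-7, -16), -1), Add(-5, Pow(-16, 2), Mul(5, -16))), 41), 2) = Pow(Add(Mul(Pow(-23, -1), Add(-5, 256, -80)), 41), 2) = Pow(Add(Mul(Rational(-1, 23), 171), 41), 2) = Pow(Add(Rational(-171, 23), 41), 2) = Pow(Rational(772, 23), 2) = Rational(595984, 529)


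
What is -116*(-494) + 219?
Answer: 57523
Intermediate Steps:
-116*(-494) + 219 = 57304 + 219 = 57523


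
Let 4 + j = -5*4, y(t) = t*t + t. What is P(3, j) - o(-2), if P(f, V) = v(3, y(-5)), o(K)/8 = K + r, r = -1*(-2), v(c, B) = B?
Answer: 20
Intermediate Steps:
y(t) = t + t² (y(t) = t² + t = t + t²)
r = 2
j = -24 (j = -4 - 5*4 = -4 - 20 = -24)
o(K) = 16 + 8*K (o(K) = 8*(K + 2) = 8*(2 + K) = 16 + 8*K)
P(f, V) = 20 (P(f, V) = -5*(1 - 5) = -5*(-4) = 20)
P(3, j) - o(-2) = 20 - (16 + 8*(-2)) = 20 - (16 - 16) = 20 - 1*0 = 20 + 0 = 20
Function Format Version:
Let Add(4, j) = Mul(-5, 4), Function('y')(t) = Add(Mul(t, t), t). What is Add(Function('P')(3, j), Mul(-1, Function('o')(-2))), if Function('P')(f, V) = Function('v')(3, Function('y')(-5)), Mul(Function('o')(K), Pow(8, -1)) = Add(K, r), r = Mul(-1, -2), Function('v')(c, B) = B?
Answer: 20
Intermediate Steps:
Function('y')(t) = Add(t, Pow(t, 2)) (Function('y')(t) = Add(Pow(t, 2), t) = Add(t, Pow(t, 2)))
r = 2
j = -24 (j = Add(-4, Mul(-5, 4)) = Add(-4, -20) = -24)
Function('o')(K) = Add(16, Mul(8, K)) (Function('o')(K) = Mul(8, Add(K, 2)) = Mul(8, Add(2, K)) = Add(16, Mul(8, K)))
Function('P')(f, V) = 20 (Function('P')(f, V) = Mul(-5, Add(1, -5)) = Mul(-5, -4) = 20)
Add(Function('P')(3, j), Mul(-1, Function('o')(-2))) = Add(20, Mul(-1, Add(16, Mul(8, -2)))) = Add(20, Mul(-1, Add(16, -16))) = Add(20, Mul(-1, 0)) = Add(20, 0) = 20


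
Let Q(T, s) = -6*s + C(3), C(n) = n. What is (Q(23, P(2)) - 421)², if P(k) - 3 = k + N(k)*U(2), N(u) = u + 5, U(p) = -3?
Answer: 103684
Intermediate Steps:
N(u) = 5 + u
P(k) = -12 - 2*k (P(k) = 3 + (k + (5 + k)*(-3)) = 3 + (k + (-15 - 3*k)) = 3 + (-15 - 2*k) = -12 - 2*k)
Q(T, s) = 3 - 6*s (Q(T, s) = -6*s + 3 = 3 - 6*s)
(Q(23, P(2)) - 421)² = ((3 - 6*(-12 - 2*2)) - 421)² = ((3 - 6*(-12 - 4)) - 421)² = ((3 - 6*(-16)) - 421)² = ((3 + 96) - 421)² = (99 - 421)² = (-322)² = 103684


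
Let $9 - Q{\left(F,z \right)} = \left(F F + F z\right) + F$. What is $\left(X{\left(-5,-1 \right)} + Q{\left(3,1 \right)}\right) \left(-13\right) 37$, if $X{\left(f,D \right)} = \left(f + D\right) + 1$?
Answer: $5291$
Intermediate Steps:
$Q{\left(F,z \right)} = 9 - F - F^{2} - F z$ ($Q{\left(F,z \right)} = 9 - \left(\left(F F + F z\right) + F\right) = 9 - \left(\left(F^{2} + F z\right) + F\right) = 9 - \left(F + F^{2} + F z\right) = 9 - F - F^{2} - F z$)
$X{\left(f,D \right)} = 1 + D + f$ ($X{\left(f,D \right)} = \left(D + f\right) + 1 = 1 + D + f$)
$\left(X{\left(-5,-1 \right)} + Q{\left(3,1 \right)}\right) \left(-13\right) 37 = \left(\left(1 - 1 - 5\right) - \left(3 + 3\right)\right) \left(-13\right) 37 = \left(-5 - 6\right) \left(-13\right) 37 = \left(-11\right) \left(-13\right) 37 = 143 \cdot 37 = 5291$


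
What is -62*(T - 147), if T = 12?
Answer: 8370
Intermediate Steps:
-62*(T - 147) = -62*(12 - 147) = -62*(-135) = 8370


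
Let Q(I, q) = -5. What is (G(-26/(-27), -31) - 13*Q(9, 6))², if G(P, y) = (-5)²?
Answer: 8100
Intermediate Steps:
G(P, y) = 25
(G(-26/(-27), -31) - 13*Q(9, 6))² = (25 - 13*(-5))² = (25 + 65)² = 90² = 8100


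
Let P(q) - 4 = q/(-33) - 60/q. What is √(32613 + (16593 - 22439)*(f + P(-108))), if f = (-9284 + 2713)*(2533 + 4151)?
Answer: √279611208748223/33 ≈ 5.0671e+5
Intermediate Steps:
f = -43920564 (f = -6571*6684 = -43920564)
P(q) = 4 - 60/q - q/33 (P(q) = 4 + (q/(-33) - 60/q) = 4 + (q*(-1/33) - 60/q) = 4 + (-q/33 - 60/q) = 4 + (-60/q - q/33) = 4 - 60/q - q/33)
√(32613 + (16593 - 22439)*(f + P(-108))) = √(32613 + (16593 - 22439)*(-43920564 + (4 - 60/(-108) - 1/33*(-108)))) = √(32613 - 5846*(-43920564 + (4 - 60*(-1/108) + 36/11))) = √(32613 - 5846*(-43920564 + (4 + 5/9 + 36/11))) = √(32613 - 5846*(-43920564 + 775/99)) = √(32613 - 5846*(-4348135061/99)) = √(32613 + 25419197566606/99) = √(25419200795293/99) = √279611208748223/33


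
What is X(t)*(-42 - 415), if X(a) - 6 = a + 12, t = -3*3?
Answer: -4113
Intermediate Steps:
t = -9
X(a) = 18 + a (X(a) = 6 + (a + 12) = 6 + (12 + a) = 18 + a)
X(t)*(-42 - 415) = (18 - 9)*(-42 - 415) = 9*(-457) = -4113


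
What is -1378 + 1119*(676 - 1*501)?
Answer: 194447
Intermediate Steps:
-1378 + 1119*(676 - 1*501) = -1378 + 1119*(676 - 501) = -1378 + 1119*175 = -1378 + 195825 = 194447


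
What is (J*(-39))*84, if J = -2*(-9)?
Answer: -58968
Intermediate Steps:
J = 18
(J*(-39))*84 = (18*(-39))*84 = -702*84 = -58968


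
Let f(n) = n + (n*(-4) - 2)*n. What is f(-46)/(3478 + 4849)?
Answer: -8418/8327 ≈ -1.0109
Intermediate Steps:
f(n) = n + n*(-2 - 4*n) (f(n) = n + (-4*n - 2)*n = n + (-2 - 4*n)*n = n + n*(-2 - 4*n))
f(-46)/(3478 + 4849) = (-1*(-46)*(1 + 4*(-46)))/(3478 + 4849) = -1*(-46)*(1 - 184)/8327 = -1*(-46)*(-183)*(1/8327) = -8418*1/8327 = -8418/8327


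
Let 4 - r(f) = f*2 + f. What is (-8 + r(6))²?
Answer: 484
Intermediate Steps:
r(f) = 4 - 3*f (r(f) = 4 - (f*2 + f) = 4 - (2*f + f) = 4 - 3*f)
(-8 + r(6))² = (-8 + (4 - 3*6))² = (-8 + (4 - 18))² = (-8 - 14)² = (-22)² = 484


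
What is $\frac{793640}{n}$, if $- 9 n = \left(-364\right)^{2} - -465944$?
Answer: $- \frac{59523}{4987} \approx -11.936$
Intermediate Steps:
$n = - \frac{199480}{3}$ ($n = - \frac{\left(-364\right)^{2} - -465944}{9} = - \frac{132496 + 465944}{9} = \left(- \frac{1}{9}\right) 598440 = - \frac{199480}{3} \approx -66493.0$)
$\frac{793640}{n} = \frac{793640}{- \frac{199480}{3}} = 793640 \left(- \frac{3}{199480}\right) = - \frac{59523}{4987}$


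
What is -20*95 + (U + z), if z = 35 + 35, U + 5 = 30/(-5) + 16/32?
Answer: -3681/2 ≈ -1840.5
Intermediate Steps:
U = -21/2 (U = -5 + (30/(-5) + 16/32) = -5 + (30*(-1/5) + 16*(1/32)) = -5 + (-6 + 1/2) = -5 - 11/2 = -21/2 ≈ -10.500)
z = 70
-20*95 + (U + z) = -20*95 + (-21/2 + 70) = -1900 + 119/2 = -3681/2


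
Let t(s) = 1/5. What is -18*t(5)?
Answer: -18/5 ≈ -3.6000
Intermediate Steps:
t(s) = 1/5 (t(s) = 1*(1/5) = 1/5)
-18*t(5) = -18*1/5 = -18/5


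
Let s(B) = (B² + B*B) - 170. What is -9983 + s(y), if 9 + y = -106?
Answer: 16297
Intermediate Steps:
y = -115 (y = -9 - 106 = -115)
s(B) = -170 + 2*B² (s(B) = (B² + B²) - 170 = 2*B² - 170 = -170 + 2*B²)
-9983 + s(y) = -9983 + (-170 + 2*(-115)²) = -9983 + (-170 + 2*13225) = -9983 + (-170 + 26450) = -9983 + 26280 = 16297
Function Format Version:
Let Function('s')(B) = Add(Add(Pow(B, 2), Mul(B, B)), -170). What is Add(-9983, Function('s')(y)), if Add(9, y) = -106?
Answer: 16297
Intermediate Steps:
y = -115 (y = Add(-9, -106) = -115)
Function('s')(B) = Add(-170, Mul(2, Pow(B, 2))) (Function('s')(B) = Add(Add(Pow(B, 2), Pow(B, 2)), -170) = Add(Mul(2, Pow(B, 2)), -170) = Add(-170, Mul(2, Pow(B, 2))))
Add(-9983, Function('s')(y)) = Add(-9983, Add(-170, Mul(2, Pow(-115, 2)))) = Add(-9983, Add(-170, Mul(2, 13225))) = Add(-9983, Add(-170, 26450)) = Add(-9983, 26280) = 16297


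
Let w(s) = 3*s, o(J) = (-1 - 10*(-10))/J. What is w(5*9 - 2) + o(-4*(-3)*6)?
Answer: 1043/8 ≈ 130.38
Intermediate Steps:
o(J) = 99/J (o(J) = (-1 + 100)/J = 99/J)
w(5*9 - 2) + o(-4*(-3)*6) = 3*(5*9 - 2) + 99/((-4*(-3)*6)) = 3*(45 - 2) + 99/((12*6)) = 3*43 + 99/72 = 129 + 99*(1/72) = 129 + 11/8 = 1043/8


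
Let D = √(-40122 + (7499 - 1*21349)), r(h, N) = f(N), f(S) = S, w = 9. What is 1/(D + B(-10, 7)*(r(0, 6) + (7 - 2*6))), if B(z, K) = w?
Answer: 9/54053 - 2*I*√13493/54053 ≈ 0.0001665 - 0.004298*I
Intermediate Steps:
B(z, K) = 9
r(h, N) = N
D = 2*I*√13493 (D = √(-40122 + (7499 - 21349)) = √(-40122 - 13850) = √(-53972) = 2*I*√13493 ≈ 232.32*I)
1/(D + B(-10, 7)*(r(0, 6) + (7 - 2*6))) = 1/(2*I*√13493 + 9*(6 + (7 - 2*6))) = 1/(2*I*√13493 + 9*(6 + (7 - 12))) = 1/(2*I*√13493 + 9*(6 - 5)) = 1/(2*I*√13493 + 9*1) = 1/(2*I*√13493 + 9) = 1/(9 + 2*I*√13493)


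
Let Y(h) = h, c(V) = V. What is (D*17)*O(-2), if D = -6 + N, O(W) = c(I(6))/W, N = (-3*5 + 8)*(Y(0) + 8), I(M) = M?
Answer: 3162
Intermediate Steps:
N = -56 (N = (-3*5 + 8)*(0 + 8) = (-15 + 8)*8 = -7*8 = -56)
O(W) = 6/W
D = -62 (D = -6 - 56 = -62)
(D*17)*O(-2) = (-62*17)*(6/(-2)) = -6324*(-1)/2 = -1054*(-3) = 3162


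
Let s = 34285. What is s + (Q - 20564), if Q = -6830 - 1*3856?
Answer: 3035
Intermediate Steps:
Q = -10686 (Q = -6830 - 3856 = -10686)
s + (Q - 20564) = 34285 + (-10686 - 20564) = 34285 - 31250 = 3035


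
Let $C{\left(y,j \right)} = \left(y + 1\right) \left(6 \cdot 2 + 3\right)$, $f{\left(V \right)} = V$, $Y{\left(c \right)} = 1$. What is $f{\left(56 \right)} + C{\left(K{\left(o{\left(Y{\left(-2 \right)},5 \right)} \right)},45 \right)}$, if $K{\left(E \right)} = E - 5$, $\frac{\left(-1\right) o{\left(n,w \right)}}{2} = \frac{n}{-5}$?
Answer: $2$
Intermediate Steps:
$o{\left(n,w \right)} = \frac{2 n}{5}$ ($o{\left(n,w \right)} = - 2 \frac{n}{-5} = - 2 n \left(- \frac{1}{5}\right) = - 2 \left(- \frac{n}{5}\right) = \frac{2 n}{5}$)
$K{\left(E \right)} = -5 + E$
$C{\left(y,j \right)} = 15 + 15 y$ ($C{\left(y,j \right)} = \left(1 + y\right) \left(12 + 3\right) = \left(1 + y\right) 15 = 15 + 15 y$)
$f{\left(56 \right)} + C{\left(K{\left(o{\left(Y{\left(-2 \right)},5 \right)} \right)},45 \right)} = 56 + \left(15 + 15 \left(-5 + \frac{2}{5} \cdot 1\right)\right) = 56 + \left(15 + 15 \left(-5 + \frac{2}{5}\right)\right) = 56 + \left(15 + 15 \left(- \frac{23}{5}\right)\right) = 56 + \left(15 - 69\right) = 56 - 54 = 2$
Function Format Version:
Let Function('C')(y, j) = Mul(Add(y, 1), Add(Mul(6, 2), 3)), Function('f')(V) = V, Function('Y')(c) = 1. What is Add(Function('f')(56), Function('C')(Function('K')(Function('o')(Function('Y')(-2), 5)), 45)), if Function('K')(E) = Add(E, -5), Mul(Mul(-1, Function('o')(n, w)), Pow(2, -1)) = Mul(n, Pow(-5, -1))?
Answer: 2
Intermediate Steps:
Function('o')(n, w) = Mul(Rational(2, 5), n) (Function('o')(n, w) = Mul(-2, Mul(n, Pow(-5, -1))) = Mul(-2, Mul(n, Rational(-1, 5))) = Mul(-2, Mul(Rational(-1, 5), n)) = Mul(Rational(2, 5), n))
Function('K')(E) = Add(-5, E)
Function('C')(y, j) = Add(15, Mul(15, y)) (Function('C')(y, j) = Mul(Add(1, y), Add(12, 3)) = Mul(Add(1, y), 15) = Add(15, Mul(15, y)))
Add(Function('f')(56), Function('C')(Function('K')(Function('o')(Function('Y')(-2), 5)), 45)) = Add(56, Add(15, Mul(15, Add(-5, Mul(Rational(2, 5), 1))))) = Add(56, Add(15, Mul(15, Add(-5, Rational(2, 5))))) = Add(56, Add(15, Mul(15, Rational(-23, 5)))) = Add(56, Add(15, -69)) = Add(56, -54) = 2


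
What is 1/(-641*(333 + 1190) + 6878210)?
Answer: 1/5901967 ≈ 1.6943e-7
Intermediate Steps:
1/(-641*(333 + 1190) + 6878210) = 1/(-641*1523 + 6878210) = 1/(-976243 + 6878210) = 1/5901967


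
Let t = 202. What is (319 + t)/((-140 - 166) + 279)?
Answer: -521/27 ≈ -19.296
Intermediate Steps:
(319 + t)/((-140 - 166) + 279) = (319 + 202)/((-140 - 166) + 279) = 521/(-306 + 279) = 521/(-27) = 521*(-1/27) = -521/27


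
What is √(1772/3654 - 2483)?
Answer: I*√920717665/609 ≈ 49.825*I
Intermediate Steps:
√(1772/3654 - 2483) = √(1772*(1/3654) - 2483) = √(886/1827 - 2483) = √(-4535555/1827) = I*√920717665/609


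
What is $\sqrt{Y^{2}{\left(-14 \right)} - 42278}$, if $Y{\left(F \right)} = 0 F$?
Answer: $i \sqrt{42278} \approx 205.62 i$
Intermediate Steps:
$Y{\left(F \right)} = 0$
$\sqrt{Y^{2}{\left(-14 \right)} - 42278} = \sqrt{0^{2} - 42278} = \sqrt{0 - 42278} = \sqrt{-42278} = i \sqrt{42278}$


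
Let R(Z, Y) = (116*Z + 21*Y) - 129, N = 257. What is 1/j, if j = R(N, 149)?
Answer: 1/32812 ≈ 3.0477e-5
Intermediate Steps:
R(Z, Y) = -129 + 21*Y + 116*Z (R(Z, Y) = (21*Y + 116*Z) - 129 = -129 + 21*Y + 116*Z)
j = 32812 (j = -129 + 21*149 + 116*257 = -129 + 3129 + 29812 = 32812)
1/j = 1/32812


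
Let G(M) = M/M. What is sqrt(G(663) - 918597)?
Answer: 2*I*sqrt(229649) ≈ 958.43*I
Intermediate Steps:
G(M) = 1
sqrt(G(663) - 918597) = sqrt(1 - 918597) = sqrt(-918596) = 2*I*sqrt(229649)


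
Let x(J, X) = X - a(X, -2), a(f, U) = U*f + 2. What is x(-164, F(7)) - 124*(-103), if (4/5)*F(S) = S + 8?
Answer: 51305/4 ≈ 12826.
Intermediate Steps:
a(f, U) = 2 + U*f
F(S) = 10 + 5*S/4 (F(S) = 5*(S + 8)/4 = 5*(8 + S)/4 = 10 + 5*S/4)
x(J, X) = -2 + 3*X (x(J, X) = X - (2 - 2*X) = X + (-2 + 2*X) = -2 + 3*X)
x(-164, F(7)) - 124*(-103) = (-2 + 3*(10 + (5/4)*7)) - 124*(-103) = (-2 + 3*(10 + 35/4)) + 12772 = (-2 + 3*(75/4)) + 12772 = (-2 + 225/4) + 12772 = 217/4 + 12772 = 51305/4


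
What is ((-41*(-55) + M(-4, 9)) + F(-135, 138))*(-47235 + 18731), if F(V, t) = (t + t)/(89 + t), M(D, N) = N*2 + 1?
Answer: -14721574896/227 ≈ -6.4853e+7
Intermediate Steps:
M(D, N) = 1 + 2*N (M(D, N) = 2*N + 1 = 1 + 2*N)
F(V, t) = 2*t/(89 + t) (F(V, t) = (2*t)/(89 + t) = 2*t/(89 + t))
((-41*(-55) + M(-4, 9)) + F(-135, 138))*(-47235 + 18731) = ((-41*(-55) + (1 + 2*9)) + 2*138/(89 + 138))*(-47235 + 18731) = ((2255 + (1 + 18)) + 2*138/227)*(-28504) = ((2255 + 19) + 2*138*(1/227))*(-28504) = (2274 + 276/227)*(-28504) = (516474/227)*(-28504) = -14721574896/227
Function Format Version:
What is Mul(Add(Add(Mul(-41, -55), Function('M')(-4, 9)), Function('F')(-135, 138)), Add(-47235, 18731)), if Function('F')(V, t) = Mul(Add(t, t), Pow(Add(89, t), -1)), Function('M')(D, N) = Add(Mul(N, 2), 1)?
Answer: Rational(-14721574896, 227) ≈ -6.4853e+7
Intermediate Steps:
Function('M')(D, N) = Add(1, Mul(2, N)) (Function('M')(D, N) = Add(Mul(2, N), 1) = Add(1, Mul(2, N)))
Function('F')(V, t) = Mul(2, t, Pow(Add(89, t), -1)) (Function('F')(V, t) = Mul(Mul(2, t), Pow(Add(89, t), -1)) = Mul(2, t, Pow(Add(89, t), -1)))
Mul(Add(Add(Mul(-41, -55), Function('M')(-4, 9)), Function('F')(-135, 138)), Add(-47235, 18731)) = Mul(Add(Add(Mul(-41, -55), Add(1, Mul(2, 9))), Mul(2, 138, Pow(Add(89, 138), -1))), Add(-47235, 18731)) = Mul(Add(Add(2255, Add(1, 18)), Mul(2, 138, Pow(227, -1))), -28504) = Mul(Add(Add(2255, 19), Mul(2, 138, Rational(1, 227))), -28504) = Mul(Add(2274, Rational(276, 227)), -28504) = Mul(Rational(516474, 227), -28504) = Rational(-14721574896, 227)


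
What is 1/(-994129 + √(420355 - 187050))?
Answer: -994129/988292235336 - √233305/988292235336 ≈ -1.0064e-6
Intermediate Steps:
1/(-994129 + √(420355 - 187050)) = 1/(-994129 + √233305)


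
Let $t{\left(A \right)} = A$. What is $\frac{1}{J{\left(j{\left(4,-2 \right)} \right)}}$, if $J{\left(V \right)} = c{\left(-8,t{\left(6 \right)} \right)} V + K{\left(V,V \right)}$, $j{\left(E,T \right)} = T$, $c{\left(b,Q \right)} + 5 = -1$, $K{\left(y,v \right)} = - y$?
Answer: $\frac{1}{14} \approx 0.071429$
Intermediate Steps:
$c{\left(b,Q \right)} = -6$ ($c{\left(b,Q \right)} = -5 - 1 = -6$)
$J{\left(V \right)} = - 7 V$ ($J{\left(V \right)} = - 6 V - V = - 7 V$)
$\frac{1}{J{\left(j{\left(4,-2 \right)} \right)}} = \frac{1}{\left(-7\right) \left(-2\right)} = \frac{1}{14}$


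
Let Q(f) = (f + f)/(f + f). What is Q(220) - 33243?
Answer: -33242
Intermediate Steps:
Q(f) = 1 (Q(f) = (2*f)/((2*f)) = (2*f)*(1/(2*f)) = 1)
Q(220) - 33243 = 1 - 33243 = -33242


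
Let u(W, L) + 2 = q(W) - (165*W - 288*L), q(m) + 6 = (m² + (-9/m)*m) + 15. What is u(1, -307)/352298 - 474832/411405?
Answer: -101862720823/72468579345 ≈ -1.4056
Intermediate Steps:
q(m) = m² (q(m) = -6 + ((m² + (-9/m)*m) + 15) = -6 + ((m² - 9) + 15) = -6 + ((-9 + m²) + 15) = -6 + (6 + m²) = m²)
u(W, L) = -2 + W² - 165*W + 288*L (u(W, L) = -2 + (W² - (165*W - 288*L)) = -2 + (W² - (-288*L + 165*W)) = -2 + (W² + (-165*W + 288*L)) = -2 + (W² - 165*W + 288*L) = -2 + W² - 165*W + 288*L)
u(1, -307)/352298 - 474832/411405 = (-2 + 1² - 165*1 + 288*(-307))/352298 - 474832/411405 = (-2 + 1 - 165 - 88416)*(1/352298) - 474832*1/411405 = -88582*1/352298 - 474832/411405 = -44291/176149 - 474832/411405 = -101862720823/72468579345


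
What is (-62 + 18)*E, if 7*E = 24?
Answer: -1056/7 ≈ -150.86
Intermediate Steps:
E = 24/7 (E = (1/7)*24 = 24/7 ≈ 3.4286)
(-62 + 18)*E = (-62 + 18)*(24/7) = -44*24/7 = -1056/7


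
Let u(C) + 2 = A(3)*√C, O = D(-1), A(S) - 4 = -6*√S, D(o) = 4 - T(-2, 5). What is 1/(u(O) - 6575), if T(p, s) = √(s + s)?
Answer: -1/(6577 - 2*√(4 - √10)*(2 - 3*√3)) ≈ -0.00015191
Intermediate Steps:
T(p, s) = √2*√s (T(p, s) = √(2*s) = √2*√s)
D(o) = 4 - √10 (D(o) = 4 - √2*√5 = 4 - √10)
A(S) = 4 - 6*√S
O = 4 - √10 ≈ 0.83772
u(C) = -2 + √C*(4 - 6*√3) (u(C) = -2 + (4 - 6*√3)*√C = -2 + √C*(4 - 6*√3))
1/(u(O) - 6575) = 1/((-2 + 2*√(4 - √10)*(2 - 3*√3)) - 6575) = 1/(-6577 + 2*√(4 - √10)*(2 - 3*√3))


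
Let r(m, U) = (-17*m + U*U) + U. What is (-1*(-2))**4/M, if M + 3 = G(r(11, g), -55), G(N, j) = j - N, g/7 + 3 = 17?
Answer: -16/9573 ≈ -0.0016714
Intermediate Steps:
g = 98 (g = -21 + 7*17 = -21 + 119 = 98)
r(m, U) = U + U**2 - 17*m (r(m, U) = (-17*m + U**2) + U = (U**2 - 17*m) + U = U + U**2 - 17*m)
M = -9573 (M = -3 + (-55 - (98 + 98**2 - 17*11)) = -3 + (-55 - (98 + 9604 - 187)) = -3 + (-55 - 1*9515) = -3 + (-55 - 9515) = -3 - 9570 = -9573)
(-1*(-2))**4/M = (-1*(-2))**4/(-9573) = 2**4*(-1/9573) = 16*(-1/9573) = -16/9573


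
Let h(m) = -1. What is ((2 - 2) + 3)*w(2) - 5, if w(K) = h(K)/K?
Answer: -13/2 ≈ -6.5000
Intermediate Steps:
w(K) = -1/K
((2 - 2) + 3)*w(2) - 5 = ((2 - 2) + 3)*(-1/2) - 5 = (0 + 3)*(-1*1/2) - 5 = 3*(-1/2) - 5 = -3/2 - 5 = -13/2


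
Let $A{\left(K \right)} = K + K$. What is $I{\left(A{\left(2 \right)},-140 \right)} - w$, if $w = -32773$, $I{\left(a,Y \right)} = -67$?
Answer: $32706$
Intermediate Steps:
$A{\left(K \right)} = 2 K$
$I{\left(A{\left(2 \right)},-140 \right)} - w = -67 - -32773 = -67 + 32773 = 32706$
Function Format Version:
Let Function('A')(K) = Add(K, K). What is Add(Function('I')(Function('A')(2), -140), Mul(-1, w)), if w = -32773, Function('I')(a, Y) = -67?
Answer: 32706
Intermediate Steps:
Function('A')(K) = Mul(2, K)
Add(Function('I')(Function('A')(2), -140), Mul(-1, w)) = Add(-67, Mul(-1, -32773)) = Add(-67, 32773) = 32706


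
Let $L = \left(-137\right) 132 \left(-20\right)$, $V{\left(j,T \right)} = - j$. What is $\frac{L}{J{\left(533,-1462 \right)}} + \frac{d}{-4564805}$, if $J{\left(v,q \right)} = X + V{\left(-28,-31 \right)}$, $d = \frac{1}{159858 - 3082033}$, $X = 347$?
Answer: $\frac{12865352121387921}{13339159050875} \approx 964.48$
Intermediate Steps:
$d = - \frac{1}{2922175}$ ($d = \frac{1}{-2922175} = - \frac{1}{2922175} \approx -3.4221 \cdot 10^{-7}$)
$J{\left(v,q \right)} = 375$ ($J{\left(v,q \right)} = 347 - -28 = 347 + 28 = 375$)
$L = 361680$ ($L = \left(-18084\right) \left(-20\right) = 361680$)
$\frac{L}{J{\left(533,-1462 \right)}} + \frac{d}{-4564805} = \frac{361680}{375} - \frac{1}{2922175 \left(-4564805\right)} = 361680 \cdot \frac{1}{375} - - \frac{1}{13339159050875} = \frac{24112}{25} + \frac{1}{13339159050875} = \frac{12865352121387921}{13339159050875}$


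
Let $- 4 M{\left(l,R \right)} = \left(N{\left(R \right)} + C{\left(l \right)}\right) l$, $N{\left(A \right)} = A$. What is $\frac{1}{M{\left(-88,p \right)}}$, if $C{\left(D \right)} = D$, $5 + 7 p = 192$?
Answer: $- \frac{7}{9438} \approx -0.00074168$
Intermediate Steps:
$p = \frac{187}{7}$ ($p = - \frac{5}{7} + \frac{1}{7} \cdot 192 = - \frac{5}{7} + \frac{192}{7} = \frac{187}{7} \approx 26.714$)
$M{\left(l,R \right)} = - \frac{l \left(R + l\right)}{4}$ ($M{\left(l,R \right)} = - \frac{\left(R + l\right) l}{4} = - \frac{l \left(R + l\right)}{4}$)
$\frac{1}{M{\left(-88,p \right)}} = \frac{1}{\left(- \frac{1}{4}\right) \left(-88\right) \left(\frac{187}{7} - 88\right)} = \frac{1}{\left(- \frac{1}{4}\right) \left(-88\right) \left(- \frac{429}{7}\right)} = \frac{1}{- \frac{9438}{7}} = - \frac{7}{9438}$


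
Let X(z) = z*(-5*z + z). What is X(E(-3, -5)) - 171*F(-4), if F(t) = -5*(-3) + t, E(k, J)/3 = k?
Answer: -2205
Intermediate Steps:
E(k, J) = 3*k
X(z) = -4*z² (X(z) = z*(-4*z) = -4*z²)
F(t) = 15 + t
X(E(-3, -5)) - 171*F(-4) = -4*(3*(-3))² - 171*(15 - 4) = -4*(-9)² - 171*11 = -4*81 - 1881 = -324 - 1881 = -2205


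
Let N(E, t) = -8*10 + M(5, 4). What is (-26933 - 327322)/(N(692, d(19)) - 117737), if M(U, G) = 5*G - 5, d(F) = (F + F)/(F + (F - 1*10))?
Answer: 354255/117802 ≈ 3.0072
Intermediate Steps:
d(F) = 2*F/(-10 + 2*F) (d(F) = (2*F)/(F + (F - 10)) = (2*F)/(F + (-10 + F)) = (2*F)/(-10 + 2*F) = 2*F/(-10 + 2*F))
M(U, G) = -5 + 5*G
N(E, t) = -65 (N(E, t) = -8*10 + (-5 + 5*4) = -80 + (-5 + 20) = -80 + 15 = -65)
(-26933 - 327322)/(N(692, d(19)) - 117737) = (-26933 - 327322)/(-65 - 117737) = -354255/(-117802) = -354255*(-1/117802) = 354255/117802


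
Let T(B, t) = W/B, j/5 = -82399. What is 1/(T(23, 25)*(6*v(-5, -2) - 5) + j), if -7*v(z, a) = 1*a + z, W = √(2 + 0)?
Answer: -217945355/89792396533223 - 23*√2/89792396533223 ≈ -2.4272e-6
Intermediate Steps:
W = √2 ≈ 1.4142
v(z, a) = -a/7 - z/7 (v(z, a) = -(1*a + z)/7 = -(a + z)/7 = -a/7 - z/7)
j = -411995 (j = 5*(-82399) = -411995)
T(B, t) = √2/B
1/(T(23, 25)*(6*v(-5, -2) - 5) + j) = 1/((√2/23)*(6*(-⅐*(-2) - ⅐*(-5)) - 5) - 411995) = 1/((√2*(1/23))*(6*(2/7 + 5/7) - 5) - 411995) = 1/((√2/23)*(6*1 - 5) - 411995) = 1/((√2/23)*(6 - 5) - 411995) = 1/((√2/23)*1 - 411995) = 1/(√2/23 - 411995) = 1/(-411995 + √2/23)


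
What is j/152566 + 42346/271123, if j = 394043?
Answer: 113294680125/41364151618 ≈ 2.7390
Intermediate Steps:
j/152566 + 42346/271123 = 394043/152566 + 42346/271123 = 113294680125/41364151618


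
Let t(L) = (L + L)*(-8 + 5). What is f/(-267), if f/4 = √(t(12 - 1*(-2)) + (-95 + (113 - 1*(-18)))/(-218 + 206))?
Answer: -4*I*√87/267 ≈ -0.13974*I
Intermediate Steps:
t(L) = -6*L (t(L) = (2*L)*(-3) = -6*L)
f = 4*I*√87 (f = 4*√(-6*(12 - 1*(-2)) + (-95 + (113 - 1*(-18)))/(-218 + 206)) = 4*√(-6*(12 + 2) + (-95 + (113 + 18))/(-12)) = 4*√(-6*14 + (-95 + 131)*(-1/12)) = 4*√(-84 + 36*(-1/12)) = 4*√(-84 - 3) = 4*√(-87) = 4*(I*√87) = 4*I*√87 ≈ 37.31*I)
f/(-267) = (4*I*√87)/(-267) = (4*I*√87)*(-1/267) = -4*I*√87/267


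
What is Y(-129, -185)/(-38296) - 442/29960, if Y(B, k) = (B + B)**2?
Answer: -125699017/71709260 ≈ -1.7529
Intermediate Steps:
Y(B, k) = 4*B**2 (Y(B, k) = (2*B)**2 = 4*B**2)
Y(-129, -185)/(-38296) - 442/29960 = (4*(-129)**2)/(-38296) - 442/29960 = (4*16641)*(-1/38296) - 442*1/29960 = 66564*(-1/38296) - 221/14980 = -16641/9574 - 221/14980 = -125699017/71709260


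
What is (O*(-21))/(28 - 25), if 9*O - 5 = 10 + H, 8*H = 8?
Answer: -112/9 ≈ -12.444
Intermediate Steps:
H = 1 (H = (⅛)*8 = 1)
O = 16/9 (O = 5/9 + (10 + 1)/9 = 5/9 + (⅑)*11 = 5/9 + 11/9 = 16/9 ≈ 1.7778)
(O*(-21))/(28 - 25) = ((16/9)*(-21))/(28 - 25) = -112/3/3 = -112/3*⅓ = -112/9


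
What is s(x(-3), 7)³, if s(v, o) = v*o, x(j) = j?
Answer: -9261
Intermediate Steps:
s(v, o) = o*v
s(x(-3), 7)³ = (7*(-3))³ = (-21)³ = -9261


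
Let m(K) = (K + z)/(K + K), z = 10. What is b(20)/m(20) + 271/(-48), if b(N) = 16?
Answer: 251/16 ≈ 15.688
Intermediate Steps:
m(K) = (10 + K)/(2*K) (m(K) = (K + 10)/(K + K) = (10 + K)/((2*K)) = (10 + K)*(1/(2*K)) = (10 + K)/(2*K))
b(20)/m(20) + 271/(-48) = 16/(((1/2)*(10 + 20)/20)) + 271/(-48) = 16/(((1/2)*(1/20)*30)) + 271*(-1/48) = 16/(3/4) - 271/48 = 16*(4/3) - 271/48 = 64/3 - 271/48 = 251/16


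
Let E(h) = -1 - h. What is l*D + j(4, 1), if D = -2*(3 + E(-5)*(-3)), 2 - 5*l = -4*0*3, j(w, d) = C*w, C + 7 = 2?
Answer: -64/5 ≈ -12.800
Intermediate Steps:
C = -5 (C = -7 + 2 = -5)
j(w, d) = -5*w
l = ⅖ (l = ⅖ - (-4*0)*3/5 = ⅖ - 0*3 = ⅖ - ⅕*0 = ⅖ + 0 = ⅖ ≈ 0.40000)
D = 18 (D = -2*(3 + (-1 - 1*(-5))*(-3)) = -2*(3 + (-1 + 5)*(-3)) = -2*(3 + 4*(-3)) = -2*(3 - 12) = -2*(-9) = 18)
l*D + j(4, 1) = (⅖)*18 - 5*4 = 36/5 - 20 = -64/5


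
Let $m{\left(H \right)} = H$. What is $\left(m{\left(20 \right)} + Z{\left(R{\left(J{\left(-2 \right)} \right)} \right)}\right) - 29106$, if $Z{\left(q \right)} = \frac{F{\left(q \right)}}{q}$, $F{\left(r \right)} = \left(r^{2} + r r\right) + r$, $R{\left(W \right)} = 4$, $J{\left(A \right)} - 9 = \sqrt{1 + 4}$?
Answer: $-29077$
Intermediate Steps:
$J{\left(A \right)} = 9 + \sqrt{5}$ ($J{\left(A \right)} = 9 + \sqrt{1 + 4} = 9 + \sqrt{5}$)
$F{\left(r \right)} = r + 2 r^{2}$ ($F{\left(r \right)} = \left(r^{2} + r^{2}\right) + r = 2 r^{2} + r = r + 2 r^{2}$)
$Z{\left(q \right)} = 1 + 2 q$ ($Z{\left(q \right)} = \frac{q \left(1 + 2 q\right)}{q} = 1 + 2 q$)
$\left(m{\left(20 \right)} + Z{\left(R{\left(J{\left(-2 \right)} \right)} \right)}\right) - 29106 = \left(20 + \left(1 + 2 \cdot 4\right)\right) - 29106 = \left(20 + \left(1 + 8\right)\right) - 29106 = \left(20 + 9\right) - 29106 = 29 - 29106 = -29077$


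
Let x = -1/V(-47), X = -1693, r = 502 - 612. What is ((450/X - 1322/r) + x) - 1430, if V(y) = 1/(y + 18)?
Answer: -129359792/93115 ≈ -1389.2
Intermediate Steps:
r = -110
V(y) = 1/(18 + y)
x = 29 (x = -1/(1/(18 - 47)) = -1/(1/(-29)) = -1/(-1/29) = -1*(-29) = 29)
((450/X - 1322/r) + x) - 1430 = ((450/(-1693) - 1322/(-110)) + 29) - 1430 = ((450*(-1/1693) - 1322*(-1/110)) + 29) - 1430 = ((-450/1693 + 661/55) + 29) - 1430 = (1094323/93115 + 29) - 1430 = 3794658/93115 - 1430 = -129359792/93115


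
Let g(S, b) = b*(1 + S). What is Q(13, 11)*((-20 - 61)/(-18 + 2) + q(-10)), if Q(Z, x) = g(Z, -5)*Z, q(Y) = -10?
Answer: 35945/8 ≈ 4493.1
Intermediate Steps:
Q(Z, x) = Z*(-5 - 5*Z) (Q(Z, x) = (-5*(1 + Z))*Z = (-5 - 5*Z)*Z = Z*(-5 - 5*Z))
Q(13, 11)*((-20 - 61)/(-18 + 2) + q(-10)) = (5*13*(-1 - 1*13))*((-20 - 61)/(-18 + 2) - 10) = (5*13*(-1 - 13))*(-81/(-16) - 10) = (5*13*(-14))*(-81*(-1/16) - 10) = -910*(81/16 - 10) = -910*(-79/16) = 35945/8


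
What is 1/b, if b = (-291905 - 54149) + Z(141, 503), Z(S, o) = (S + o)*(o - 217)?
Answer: -1/161870 ≈ -6.1778e-6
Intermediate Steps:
Z(S, o) = (-217 + o)*(S + o) (Z(S, o) = (S + o)*(-217 + o) = (-217 + o)*(S + o))
b = -161870 (b = (-291905 - 54149) + (503² - 217*141 - 217*503 + 141*503) = -346054 + (253009 - 30597 - 109151 + 70923) = -346054 + 184184 = -161870)
1/b = 1/(-161870) = -1/161870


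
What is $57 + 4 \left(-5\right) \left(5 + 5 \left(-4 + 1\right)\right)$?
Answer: $257$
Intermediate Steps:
$57 + 4 \left(-5\right) \left(5 + 5 \left(-4 + 1\right)\right) = 57 - 20 \left(5 + 5 \left(-3\right)\right) = 57 - 20 \left(5 - 15\right) = 57 - -200 = 57 + 200 = 257$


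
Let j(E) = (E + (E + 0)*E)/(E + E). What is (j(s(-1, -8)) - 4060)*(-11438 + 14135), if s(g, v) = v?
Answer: -21918519/2 ≈ -1.0959e+7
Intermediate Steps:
j(E) = (E + E**2)/(2*E) (j(E) = (E + E*E)/((2*E)) = (E + E**2)*(1/(2*E)) = (E + E**2)/(2*E))
(j(s(-1, -8)) - 4060)*(-11438 + 14135) = ((1/2 + (1/2)*(-8)) - 4060)*(-11438 + 14135) = ((1/2 - 4) - 4060)*2697 = (-7/2 - 4060)*2697 = -8127/2*2697 = -21918519/2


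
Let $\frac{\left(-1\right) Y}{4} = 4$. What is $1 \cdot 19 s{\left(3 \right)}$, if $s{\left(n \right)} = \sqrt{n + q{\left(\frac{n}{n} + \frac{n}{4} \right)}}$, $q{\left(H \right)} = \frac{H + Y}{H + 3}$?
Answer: $0$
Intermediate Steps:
$Y = -16$ ($Y = \left(-4\right) 4 = -16$)
$q{\left(H \right)} = \frac{-16 + H}{3 + H}$ ($q{\left(H \right)} = \frac{H - 16}{H + 3} = \frac{-16 + H}{3 + H}$)
$s{\left(n \right)} = \sqrt{n + \frac{-15 + \frac{n}{4}}{4 + \frac{n}{4}}}$ ($s{\left(n \right)} = \sqrt{n + \frac{-16 + \left(\frac{n}{n} + \frac{n}{4}\right)}{3 + \left(\frac{n}{n} + \frac{n}{4}\right)}} = \sqrt{n + \frac{-16 + \left(1 + n \frac{1}{4}\right)}{3 + \left(1 + n \frac{1}{4}\right)}} = \sqrt{n + \frac{-16 + \left(1 + \frac{n}{4}\right)}{3 + \left(1 + \frac{n}{4}\right)}} = \sqrt{n + \frac{-15 + \frac{n}{4}}{4 + \frac{n}{4}}}$)
$1 \cdot 19 s{\left(3 \right)} = 1 \cdot 19 \sqrt{\frac{-60 + 3 + 3 \left(16 + 3\right)}{16 + 3}} = 19 \sqrt{\frac{-60 + 3 + 3 \cdot 19}{19}} = 19 \sqrt{\frac{-60 + 3 + 57}{19}} = 19 \sqrt{\frac{1}{19} \cdot 0} = 19 \sqrt{0} = 19 \cdot 0 = 0$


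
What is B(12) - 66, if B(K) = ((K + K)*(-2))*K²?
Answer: -6978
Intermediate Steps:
B(K) = -4*K³ (B(K) = ((2*K)*(-2))*K² = (-4*K)*K² = -4*K³)
B(12) - 66 = -4*12³ - 66 = -4*1728 - 66 = -6912 - 66 = -6978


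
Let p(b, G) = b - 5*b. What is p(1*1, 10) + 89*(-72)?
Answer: -6412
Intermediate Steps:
p(b, G) = -4*b
p(1*1, 10) + 89*(-72) = -4 + 89*(-72) = -4*1 - 6408 = -4 - 6408 = -6412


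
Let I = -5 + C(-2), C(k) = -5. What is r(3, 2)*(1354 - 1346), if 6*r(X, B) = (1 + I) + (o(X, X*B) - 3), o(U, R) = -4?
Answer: -64/3 ≈ -21.333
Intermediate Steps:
I = -10 (I = -5 - 5 = -10)
r(X, B) = -8/3 (r(X, B) = ((1 - 10) + (-4 - 3))/6 = (-9 - 7)/6 = (⅙)*(-16) = -8/3)
r(3, 2)*(1354 - 1346) = -8*(1354 - 1346)/3 = -8/3*8 = -64/3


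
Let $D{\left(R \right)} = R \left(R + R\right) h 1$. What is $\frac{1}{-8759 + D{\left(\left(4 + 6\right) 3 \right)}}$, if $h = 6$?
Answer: $\frac{1}{2041} \approx 0.00048996$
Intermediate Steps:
$D{\left(R \right)} = 12 R^{2}$ ($D{\left(R \right)} = R \left(R + R\right) 6 \cdot 1 = R 2 R 6 \cdot 1 = 2 R^{2} \cdot 6 \cdot 1 = 12 R^{2} \cdot 1 = 12 R^{2}$)
$\frac{1}{-8759 + D{\left(\left(4 + 6\right) 3 \right)}} = \frac{1}{-8759 + 12 \left(\left(4 + 6\right) 3\right)^{2}} = \frac{1}{-8759 + 12 \left(10 \cdot 3\right)^{2}} = \frac{1}{-8759 + 12 \cdot 30^{2}} = \frac{1}{-8759 + 12 \cdot 900} = \frac{1}{-8759 + 10800} = \frac{1}{2041}$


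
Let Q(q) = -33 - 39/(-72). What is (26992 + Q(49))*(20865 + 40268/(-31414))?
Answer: 212035557873209/376968 ≈ 5.6248e+8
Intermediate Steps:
Q(q) = -779/24 (Q(q) = -33 - 39*(-1/72) = -33 + 13/24 = -779/24)
(26992 + Q(49))*(20865 + 40268/(-31414)) = (26992 - 779/24)*(20865 + 40268/(-31414)) = 647029*(20865 + 40268*(-1/31414))/24 = 647029*(20865 - 20134/15707)/24 = (647029/24)*(327706421/15707) = 212035557873209/376968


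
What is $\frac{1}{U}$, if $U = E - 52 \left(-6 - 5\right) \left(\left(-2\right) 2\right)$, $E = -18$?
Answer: $- \frac{1}{2306} \approx -0.00043365$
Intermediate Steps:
$U = -2306$ ($U = -18 - 52 \left(-6 - 5\right) \left(\left(-2\right) 2\right) = -18 - 52 \left(\left(-11\right) \left(-4\right)\right) = -18 - 2288 = -2306$)
$\frac{1}{U} = \frac{1}{-2306} = - \frac{1}{2306}$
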